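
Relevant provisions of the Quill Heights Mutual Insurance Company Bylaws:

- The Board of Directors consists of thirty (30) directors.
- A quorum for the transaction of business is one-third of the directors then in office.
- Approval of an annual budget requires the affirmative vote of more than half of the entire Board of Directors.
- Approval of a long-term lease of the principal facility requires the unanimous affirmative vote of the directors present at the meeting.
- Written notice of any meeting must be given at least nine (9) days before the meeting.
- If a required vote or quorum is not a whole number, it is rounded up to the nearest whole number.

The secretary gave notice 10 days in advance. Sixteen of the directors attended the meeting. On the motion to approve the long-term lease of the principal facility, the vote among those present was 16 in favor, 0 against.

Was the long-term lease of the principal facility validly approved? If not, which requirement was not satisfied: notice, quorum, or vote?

Valid — all requirements satisfied.

Notice: 10 days given; 9 required (10 ≥ 9). Satisfied.
Quorum: 16 present; quorum is 10. Satisfied.
Vote: the long-term lease of the principal facility requires the unanimous vote of the directors present (16). Unanimous means all 16, so 16 affirmative votes are needed; 16 voted in favor. Satisfied.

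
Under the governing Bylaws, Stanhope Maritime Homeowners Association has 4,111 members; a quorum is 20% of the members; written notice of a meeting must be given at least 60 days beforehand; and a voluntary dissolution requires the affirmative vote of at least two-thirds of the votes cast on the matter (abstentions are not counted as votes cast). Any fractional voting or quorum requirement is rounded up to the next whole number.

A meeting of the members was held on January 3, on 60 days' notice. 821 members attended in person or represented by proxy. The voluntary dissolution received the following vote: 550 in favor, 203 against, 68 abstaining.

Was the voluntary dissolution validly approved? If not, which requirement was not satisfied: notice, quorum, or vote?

Notice: 60 days given; 60 required. Satisfied.
Quorum: 20% of 4,111 = 822.20, rounded up to 823; 821 present. Not satisfied.
Vote: requires two-thirds of the votes cast (821 − 68 abstaining = 753); 2/3 of 753 = 502, so 502 needed; 550 in favor. Satisfied.

Invalid — quorum requirement not satisfied.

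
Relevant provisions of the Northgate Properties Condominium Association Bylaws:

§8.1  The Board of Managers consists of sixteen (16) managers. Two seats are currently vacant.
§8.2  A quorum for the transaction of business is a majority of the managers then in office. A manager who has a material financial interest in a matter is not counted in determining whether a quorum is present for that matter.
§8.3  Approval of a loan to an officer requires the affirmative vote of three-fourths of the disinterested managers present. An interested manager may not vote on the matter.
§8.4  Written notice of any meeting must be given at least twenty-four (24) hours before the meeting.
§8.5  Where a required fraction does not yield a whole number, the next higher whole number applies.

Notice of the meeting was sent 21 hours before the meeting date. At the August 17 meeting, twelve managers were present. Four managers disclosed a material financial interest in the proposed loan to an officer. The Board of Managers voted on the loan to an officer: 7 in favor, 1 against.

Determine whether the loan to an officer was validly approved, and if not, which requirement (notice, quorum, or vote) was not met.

Notice: 21 hours given; 24 required (21 < 24). Not satisfied.
Quorum: 12 present, but the 4 interested managers do not count, leaving 8. Quorum is 8. Satisfied.
Vote: the loan to an officer requires three-fourths of the disinterested managers present (12 − 4 = 8). 3/4 of 8 = 6, so 6 affirmative votes are needed; 7 voted in favor. Satisfied.

Invalid — notice requirement not satisfied.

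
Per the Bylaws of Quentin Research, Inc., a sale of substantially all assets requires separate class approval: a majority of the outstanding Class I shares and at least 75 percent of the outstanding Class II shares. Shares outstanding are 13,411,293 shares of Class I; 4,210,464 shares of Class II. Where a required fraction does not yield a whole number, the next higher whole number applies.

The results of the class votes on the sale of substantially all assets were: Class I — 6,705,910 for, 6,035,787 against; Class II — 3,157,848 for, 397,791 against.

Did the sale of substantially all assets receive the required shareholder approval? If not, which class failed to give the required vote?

Approved — every class gave the required vote.

Class I: a majority of 13411293 is 6705647; 6,705,647 required, 6,705,910 in favor — approved.
Class II: 3/4 of 4210464 = 3157848; 3,157,848 required, 3,157,848 in favor — approved.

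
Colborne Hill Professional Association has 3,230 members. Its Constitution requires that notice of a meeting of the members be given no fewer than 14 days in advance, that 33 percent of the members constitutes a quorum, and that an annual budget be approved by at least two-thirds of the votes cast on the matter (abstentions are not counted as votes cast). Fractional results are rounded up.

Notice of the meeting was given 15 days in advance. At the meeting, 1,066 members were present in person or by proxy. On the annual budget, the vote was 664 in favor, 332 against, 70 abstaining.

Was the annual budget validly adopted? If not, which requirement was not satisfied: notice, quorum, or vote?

Notice: 15 days given; 14 required. Satisfied.
Quorum: 33% of 3,230 = 1,065.90, rounded up to 1,066; 1,066 present. Satisfied.
Vote: requires two-thirds of the votes cast (1,066 − 70 abstaining = 996); 2/3 of 996 = 664, so 664 needed; 664 in favor. Satisfied.

Valid — all requirements satisfied.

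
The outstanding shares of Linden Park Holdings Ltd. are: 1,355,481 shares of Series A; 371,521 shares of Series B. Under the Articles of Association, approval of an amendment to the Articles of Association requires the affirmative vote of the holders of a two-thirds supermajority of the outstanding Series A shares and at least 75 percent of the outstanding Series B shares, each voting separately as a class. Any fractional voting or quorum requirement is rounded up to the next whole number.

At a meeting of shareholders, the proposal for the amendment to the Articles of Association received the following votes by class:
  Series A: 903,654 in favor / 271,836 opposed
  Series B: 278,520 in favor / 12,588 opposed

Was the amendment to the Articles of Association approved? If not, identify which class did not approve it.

Not approved — the Series B shares did not give the required vote.

Series A: 2/3 of 1355481 = 903654; 903,654 required, 903,654 in favor — approved.
Series B: 3/4 of 371521 = 278640.75, rounded up to 278641; 278,641 required, 278,520 in favor — not approved.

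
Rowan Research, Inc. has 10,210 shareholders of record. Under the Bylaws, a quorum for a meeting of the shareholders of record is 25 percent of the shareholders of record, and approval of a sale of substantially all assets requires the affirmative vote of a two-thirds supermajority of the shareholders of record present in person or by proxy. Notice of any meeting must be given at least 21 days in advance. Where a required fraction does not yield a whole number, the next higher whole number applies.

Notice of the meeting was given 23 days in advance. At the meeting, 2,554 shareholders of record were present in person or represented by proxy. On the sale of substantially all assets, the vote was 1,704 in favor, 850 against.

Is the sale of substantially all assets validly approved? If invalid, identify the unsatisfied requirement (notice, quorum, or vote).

Notice: 23 days given; 21 required. Satisfied.
Quorum: 25% of 10,210 = 2,552.50, rounded up to 2,553; 2,554 present. Satisfied.
Vote: requires two-thirds of those present (2,554); 2/3 of 2554 = 1702.67, rounded up to 1703, so 1,703 needed; 1,704 in favor. Satisfied.

Valid — all requirements satisfied.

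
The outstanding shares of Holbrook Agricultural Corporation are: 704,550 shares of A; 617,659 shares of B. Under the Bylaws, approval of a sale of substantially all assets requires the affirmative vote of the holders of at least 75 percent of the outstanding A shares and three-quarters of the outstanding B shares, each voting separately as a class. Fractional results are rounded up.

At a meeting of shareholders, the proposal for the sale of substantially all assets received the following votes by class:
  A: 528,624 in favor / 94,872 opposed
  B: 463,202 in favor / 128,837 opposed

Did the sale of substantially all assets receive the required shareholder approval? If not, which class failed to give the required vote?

A: 3/4 of 704550 = 528412.50, rounded up to 528413; 528,413 required, 528,624 in favor — approved.
B: 3/4 of 617659 = 463244.25, rounded up to 463245; 463,245 required, 463,202 in favor — not approved.

Not approved — the B shares did not give the required vote.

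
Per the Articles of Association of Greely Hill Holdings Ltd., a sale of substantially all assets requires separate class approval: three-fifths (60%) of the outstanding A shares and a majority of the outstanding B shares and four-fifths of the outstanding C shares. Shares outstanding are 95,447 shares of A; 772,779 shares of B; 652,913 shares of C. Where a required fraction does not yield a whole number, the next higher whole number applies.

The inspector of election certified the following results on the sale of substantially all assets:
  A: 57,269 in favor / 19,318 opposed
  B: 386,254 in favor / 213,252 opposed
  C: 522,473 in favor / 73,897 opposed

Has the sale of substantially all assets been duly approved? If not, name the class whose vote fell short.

A: 3/5 of 95447 = 57268.20, rounded up to 57269; 57,269 required, 57,269 in favor — approved.
B: a majority of 772779 is 386390; 386,390 required, 386,254 in favor — not approved.
C: 4/5 of 652913 = 522330.40, rounded up to 522331; 522,331 required, 522,473 in favor — approved.

Not approved — the B shares did not give the required vote.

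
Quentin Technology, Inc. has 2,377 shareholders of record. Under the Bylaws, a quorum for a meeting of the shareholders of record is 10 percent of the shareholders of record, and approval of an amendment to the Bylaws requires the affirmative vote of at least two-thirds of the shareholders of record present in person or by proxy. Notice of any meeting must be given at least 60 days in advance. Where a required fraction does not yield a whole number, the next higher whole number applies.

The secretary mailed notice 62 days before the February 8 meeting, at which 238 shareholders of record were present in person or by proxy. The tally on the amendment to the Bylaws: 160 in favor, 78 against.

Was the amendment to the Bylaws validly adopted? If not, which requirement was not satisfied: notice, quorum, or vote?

Notice: 62 days given; 60 required. Satisfied.
Quorum: 10% of 2,377 = 237.70, rounded up to 238; 238 present. Satisfied.
Vote: requires two-thirds of those present (238); 2/3 of 238 = 158.67, rounded up to 159, so 159 needed; 160 in favor. Satisfied.

Valid — all requirements satisfied.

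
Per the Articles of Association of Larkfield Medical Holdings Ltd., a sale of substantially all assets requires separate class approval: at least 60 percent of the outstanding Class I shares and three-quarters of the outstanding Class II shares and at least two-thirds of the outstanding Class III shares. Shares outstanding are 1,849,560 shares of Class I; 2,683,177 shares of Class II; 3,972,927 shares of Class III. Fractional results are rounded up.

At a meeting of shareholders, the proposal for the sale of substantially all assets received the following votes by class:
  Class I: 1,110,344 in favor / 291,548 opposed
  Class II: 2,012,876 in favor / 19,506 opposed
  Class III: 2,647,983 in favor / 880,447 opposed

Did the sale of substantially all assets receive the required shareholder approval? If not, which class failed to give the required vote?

Class I: 3/5 of 1849560 = 1109736; 1,109,736 required, 1,110,344 in favor — approved.
Class II: 3/4 of 2683177 = 2012382.75, rounded up to 2012383; 2,012,383 required, 2,012,876 in favor — approved.
Class III: 2/3 of 3972927 = 2648618; 2,648,618 required, 2,647,983 in favor — not approved.

Not approved — the Class III shares did not give the required vote.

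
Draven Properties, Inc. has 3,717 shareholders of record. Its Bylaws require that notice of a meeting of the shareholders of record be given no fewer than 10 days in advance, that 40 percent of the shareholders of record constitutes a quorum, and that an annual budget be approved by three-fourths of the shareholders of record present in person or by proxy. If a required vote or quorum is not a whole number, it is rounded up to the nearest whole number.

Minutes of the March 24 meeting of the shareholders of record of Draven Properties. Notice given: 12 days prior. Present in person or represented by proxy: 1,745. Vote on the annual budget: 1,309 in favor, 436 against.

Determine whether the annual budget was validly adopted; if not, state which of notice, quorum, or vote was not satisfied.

Valid — all requirements satisfied.

Notice: 12 days given; 10 required. Satisfied.
Quorum: 40% of 3,717 = 1,486.80, rounded up to 1,487; 1,745 present. Satisfied.
Vote: requires three-fourths of those present (1,745); 3/4 of 1745 = 1308.75, rounded up to 1309, so 1,309 needed; 1,309 in favor. Satisfied.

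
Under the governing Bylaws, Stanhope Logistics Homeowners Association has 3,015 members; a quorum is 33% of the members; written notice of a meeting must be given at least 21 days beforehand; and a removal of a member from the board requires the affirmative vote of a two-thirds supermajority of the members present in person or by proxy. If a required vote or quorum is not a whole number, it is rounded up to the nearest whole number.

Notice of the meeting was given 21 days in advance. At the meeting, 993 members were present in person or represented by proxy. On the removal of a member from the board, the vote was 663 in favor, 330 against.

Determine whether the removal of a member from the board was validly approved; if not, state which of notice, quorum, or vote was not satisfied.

Invalid — quorum requirement not satisfied.

Notice: 21 days given; 21 required. Satisfied.
Quorum: 33% of 3,015 = 994.95, rounded up to 995; 993 present. Not satisfied.
Vote: requires two-thirds of those present (993); 2/3 of 993 = 662, so 662 needed; 663 in favor. Satisfied.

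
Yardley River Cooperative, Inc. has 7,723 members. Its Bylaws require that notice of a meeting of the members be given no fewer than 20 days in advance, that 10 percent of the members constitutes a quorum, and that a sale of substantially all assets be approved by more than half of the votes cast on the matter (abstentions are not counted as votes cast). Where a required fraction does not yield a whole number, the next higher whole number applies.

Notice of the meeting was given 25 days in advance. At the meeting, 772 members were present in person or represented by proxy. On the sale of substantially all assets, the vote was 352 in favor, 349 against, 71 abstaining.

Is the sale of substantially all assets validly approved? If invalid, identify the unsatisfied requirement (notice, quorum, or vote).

Invalid — quorum requirement not satisfied.

Notice: 25 days given; 20 required. Satisfied.
Quorum: 10% of 7,723 = 772.30, rounded up to 773; 772 present. Not satisfied.
Vote: requires a majority of the votes cast (772 − 71 abstaining = 701); a majority of 701 is 351, so 351 needed; 352 in favor. Satisfied.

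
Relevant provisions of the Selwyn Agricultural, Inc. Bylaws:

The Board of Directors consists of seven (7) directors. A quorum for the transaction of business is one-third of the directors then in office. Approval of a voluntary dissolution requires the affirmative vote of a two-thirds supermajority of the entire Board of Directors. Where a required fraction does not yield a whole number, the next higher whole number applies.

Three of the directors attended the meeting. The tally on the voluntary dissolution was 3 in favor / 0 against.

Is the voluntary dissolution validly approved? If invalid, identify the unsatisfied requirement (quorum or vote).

Invalid — vote requirement not satisfied.

Quorum: 3 present; quorum is 3. Satisfied.
Vote: the voluntary dissolution requires two-thirds of the entire Board of Directors (7). 2/3 of 7 = 4.67, rounded up to 5, so 5 affirmative votes are needed; 3 voted in favor. Not satisfied.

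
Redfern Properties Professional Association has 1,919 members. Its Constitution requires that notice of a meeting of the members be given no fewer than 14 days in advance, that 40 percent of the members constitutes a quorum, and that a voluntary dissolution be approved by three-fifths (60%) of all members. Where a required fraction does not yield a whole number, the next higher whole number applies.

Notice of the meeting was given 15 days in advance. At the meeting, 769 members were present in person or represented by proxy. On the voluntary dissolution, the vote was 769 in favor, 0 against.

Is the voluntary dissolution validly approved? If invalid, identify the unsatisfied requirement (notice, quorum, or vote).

Invalid — vote requirement not satisfied.

Notice: 15 days given; 14 required. Satisfied.
Quorum: 40% of 1,919 = 767.60, rounded up to 768; 769 present. Satisfied.
Vote: requires three-fifths of all members (1,919); 3/5 of 1919 = 1151.40, rounded up to 1152, so 1,152 needed; 769 in favor. Not satisfied.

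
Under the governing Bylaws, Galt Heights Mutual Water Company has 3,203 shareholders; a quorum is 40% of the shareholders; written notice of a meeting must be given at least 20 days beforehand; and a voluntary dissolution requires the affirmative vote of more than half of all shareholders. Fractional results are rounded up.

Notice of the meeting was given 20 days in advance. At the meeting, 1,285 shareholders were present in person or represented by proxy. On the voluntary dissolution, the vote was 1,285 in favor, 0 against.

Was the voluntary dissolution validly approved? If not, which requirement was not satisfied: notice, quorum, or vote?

Invalid — vote requirement not satisfied.

Notice: 20 days given; 20 required. Satisfied.
Quorum: 40% of 3,203 = 1,281.20, rounded up to 1,282; 1,285 present. Satisfied.
Vote: requires a majority of all shareholders (3,203); a majority of 3203 is 1602, so 1,602 needed; 1,285 in favor. Not satisfied.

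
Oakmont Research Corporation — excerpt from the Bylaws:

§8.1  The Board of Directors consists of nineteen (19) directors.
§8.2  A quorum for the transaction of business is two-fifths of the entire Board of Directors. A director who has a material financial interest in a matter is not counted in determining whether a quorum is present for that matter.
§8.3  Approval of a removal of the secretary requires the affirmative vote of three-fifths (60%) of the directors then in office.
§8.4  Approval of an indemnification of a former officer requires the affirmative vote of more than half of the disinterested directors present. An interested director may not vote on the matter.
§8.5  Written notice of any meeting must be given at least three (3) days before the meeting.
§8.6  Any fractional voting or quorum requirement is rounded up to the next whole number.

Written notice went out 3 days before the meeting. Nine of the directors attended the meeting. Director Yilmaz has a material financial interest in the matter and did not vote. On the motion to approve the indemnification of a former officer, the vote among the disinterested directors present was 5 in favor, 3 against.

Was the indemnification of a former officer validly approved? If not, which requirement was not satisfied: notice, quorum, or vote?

Notice: 3 days given; 3 required (3 ≥ 3). Satisfied.
Quorum: 9 present, but the 1 interested director does not count, leaving 8. Quorum is 8. Satisfied.
Vote: the indemnification of a former officer requires a majority of the disinterested directors present (9 − 1 = 8). A majority of 8 is 5, so 5 affirmative votes are needed; 5 voted in favor. Satisfied.

Valid — all requirements satisfied.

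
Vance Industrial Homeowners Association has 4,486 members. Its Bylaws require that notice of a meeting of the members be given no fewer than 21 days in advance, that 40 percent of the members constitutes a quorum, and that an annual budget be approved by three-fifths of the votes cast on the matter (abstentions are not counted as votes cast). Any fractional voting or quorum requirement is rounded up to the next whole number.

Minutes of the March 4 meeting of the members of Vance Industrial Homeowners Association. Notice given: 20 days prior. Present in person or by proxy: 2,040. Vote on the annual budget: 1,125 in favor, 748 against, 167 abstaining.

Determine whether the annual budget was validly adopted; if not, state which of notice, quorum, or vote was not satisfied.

Invalid — notice requirement not satisfied.

Notice: 20 days given; 21 required. Not satisfied.
Quorum: 40% of 4,486 = 1,794.40, rounded up to 1,795; 2,040 present. Satisfied.
Vote: requires three-fifths of the votes cast (2,040 − 167 abstaining = 1,873); 3/5 of 1873 = 1123.80, rounded up to 1124, so 1,124 needed; 1,125 in favor. Satisfied.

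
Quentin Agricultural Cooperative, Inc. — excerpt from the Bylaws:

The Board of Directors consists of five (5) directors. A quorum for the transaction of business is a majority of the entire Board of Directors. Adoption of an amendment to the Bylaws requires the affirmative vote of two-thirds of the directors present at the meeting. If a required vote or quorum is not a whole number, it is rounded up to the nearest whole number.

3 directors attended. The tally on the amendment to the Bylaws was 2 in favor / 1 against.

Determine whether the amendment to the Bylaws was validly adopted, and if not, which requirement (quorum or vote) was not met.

Valid — all requirements satisfied.

Quorum: 3 present; quorum is 3. Satisfied.
Vote: the amendment to the Bylaws requires two-thirds of the directors present (3). 2/3 of 3 = 2, so 2 affirmative votes are needed; 2 voted in favor. Satisfied.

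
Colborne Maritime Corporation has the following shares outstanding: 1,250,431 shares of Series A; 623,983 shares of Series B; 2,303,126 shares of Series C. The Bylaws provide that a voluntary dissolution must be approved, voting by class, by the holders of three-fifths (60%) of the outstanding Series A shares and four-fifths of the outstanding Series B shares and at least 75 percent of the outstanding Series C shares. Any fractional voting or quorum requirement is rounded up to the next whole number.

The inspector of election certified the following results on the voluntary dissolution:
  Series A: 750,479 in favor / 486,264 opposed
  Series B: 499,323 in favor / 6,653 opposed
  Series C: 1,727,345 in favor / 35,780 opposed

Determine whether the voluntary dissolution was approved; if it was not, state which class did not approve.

Series A: 3/5 of 1250431 = 750258.60, rounded up to 750259; 750,259 required, 750,479 in favor — approved.
Series B: 4/5 of 623983 = 499186.40, rounded up to 499187; 499,187 required, 499,323 in favor — approved.
Series C: 3/4 of 2303126 = 1727344.50, rounded up to 1727345; 1,727,345 required, 1,727,345 in favor — approved.

Approved — every class gave the required vote.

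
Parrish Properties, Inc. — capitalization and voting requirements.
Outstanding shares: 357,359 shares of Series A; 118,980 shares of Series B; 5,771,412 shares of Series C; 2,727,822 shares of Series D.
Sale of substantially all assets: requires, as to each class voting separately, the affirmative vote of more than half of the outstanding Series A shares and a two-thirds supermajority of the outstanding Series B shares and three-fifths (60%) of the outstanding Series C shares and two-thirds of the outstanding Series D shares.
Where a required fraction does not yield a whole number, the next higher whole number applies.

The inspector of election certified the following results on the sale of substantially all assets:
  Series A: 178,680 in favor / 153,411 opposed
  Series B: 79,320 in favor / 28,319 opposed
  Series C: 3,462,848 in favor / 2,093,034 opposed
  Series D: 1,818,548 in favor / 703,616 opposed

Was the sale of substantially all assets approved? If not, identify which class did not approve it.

Approved — every class gave the required vote.

Series A: a majority of 357359 is 178680; 178,680 required, 178,680 in favor — approved.
Series B: 2/3 of 118980 = 79320; 79,320 required, 79,320 in favor — approved.
Series C: 3/5 of 5771412 = 3462847.20, rounded up to 3462848; 3,462,848 required, 3,462,848 in favor — approved.
Series D: 2/3 of 2727822 = 1818548; 1,818,548 required, 1,818,548 in favor — approved.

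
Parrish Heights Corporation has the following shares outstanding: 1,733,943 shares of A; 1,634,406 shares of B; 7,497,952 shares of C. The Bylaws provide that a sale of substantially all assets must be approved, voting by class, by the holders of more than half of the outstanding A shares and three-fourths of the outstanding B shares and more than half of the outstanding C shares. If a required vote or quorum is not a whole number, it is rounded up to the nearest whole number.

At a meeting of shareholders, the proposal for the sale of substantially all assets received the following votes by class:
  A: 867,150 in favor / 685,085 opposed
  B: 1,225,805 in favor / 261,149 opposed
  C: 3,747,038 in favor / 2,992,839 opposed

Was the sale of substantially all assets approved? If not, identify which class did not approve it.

Not approved — the C shares did not give the required vote.

A: a majority of 1733943 is 866972; 866,972 required, 867,150 in favor — approved.
B: 3/4 of 1634406 = 1225804.50, rounded up to 1225805; 1,225,805 required, 1,225,805 in favor — approved.
C: a majority of 7497952 is 3748977; 3,748,977 required, 3,747,038 in favor — not approved.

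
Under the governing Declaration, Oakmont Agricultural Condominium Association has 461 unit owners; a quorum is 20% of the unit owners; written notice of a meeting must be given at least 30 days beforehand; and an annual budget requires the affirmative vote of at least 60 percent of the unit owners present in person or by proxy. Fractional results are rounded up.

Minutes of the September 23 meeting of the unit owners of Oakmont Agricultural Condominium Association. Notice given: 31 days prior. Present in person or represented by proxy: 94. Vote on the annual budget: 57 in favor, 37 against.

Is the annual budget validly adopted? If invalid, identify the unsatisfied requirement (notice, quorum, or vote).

Valid — all requirements satisfied.

Notice: 31 days given; 30 required. Satisfied.
Quorum: 20% of 461 = 92.20, rounded up to 93; 94 present. Satisfied.
Vote: requires three-fifths of those present (94); 3/5 of 94 = 56.40, rounded up to 57, so 57 needed; 57 in favor. Satisfied.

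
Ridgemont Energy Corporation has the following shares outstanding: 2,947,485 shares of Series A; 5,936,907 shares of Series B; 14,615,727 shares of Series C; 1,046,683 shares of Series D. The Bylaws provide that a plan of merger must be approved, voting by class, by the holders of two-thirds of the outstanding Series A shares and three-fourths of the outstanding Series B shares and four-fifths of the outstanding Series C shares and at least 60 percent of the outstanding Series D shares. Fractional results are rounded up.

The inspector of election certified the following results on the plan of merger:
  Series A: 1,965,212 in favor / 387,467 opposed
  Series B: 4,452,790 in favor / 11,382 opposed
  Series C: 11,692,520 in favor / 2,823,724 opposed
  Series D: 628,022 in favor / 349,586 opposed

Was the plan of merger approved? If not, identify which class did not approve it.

Series A: 2/3 of 2947485 = 1964990; 1,964,990 required, 1,965,212 in favor — approved.
Series B: 3/4 of 5936907 = 4452680.25, rounded up to 4452681; 4,452,681 required, 4,452,790 in favor — approved.
Series C: 4/5 of 14615727 = 11692581.60, rounded up to 11692582; 11,692,582 required, 11,692,520 in favor — not approved.
Series D: 3/5 of 1046683 = 628009.80, rounded up to 628010; 628,010 required, 628,022 in favor — approved.

Not approved — the Series C shares did not give the required vote.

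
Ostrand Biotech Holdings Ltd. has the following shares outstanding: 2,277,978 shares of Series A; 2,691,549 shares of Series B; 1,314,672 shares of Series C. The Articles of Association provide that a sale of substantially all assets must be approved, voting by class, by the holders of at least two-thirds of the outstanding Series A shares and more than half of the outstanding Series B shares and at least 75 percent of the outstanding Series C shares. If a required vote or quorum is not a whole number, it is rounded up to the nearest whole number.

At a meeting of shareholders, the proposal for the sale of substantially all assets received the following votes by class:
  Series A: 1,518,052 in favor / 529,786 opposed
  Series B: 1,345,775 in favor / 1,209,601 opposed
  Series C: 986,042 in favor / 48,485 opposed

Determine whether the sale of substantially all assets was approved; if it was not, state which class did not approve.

Series A: 2/3 of 2277978 = 1518652; 1,518,652 required, 1,518,052 in favor — not approved.
Series B: a majority of 2691549 is 1345775; 1,345,775 required, 1,345,775 in favor — approved.
Series C: 3/4 of 1314672 = 986004; 986,004 required, 986,042 in favor — approved.

Not approved — the Series A shares did not give the required vote.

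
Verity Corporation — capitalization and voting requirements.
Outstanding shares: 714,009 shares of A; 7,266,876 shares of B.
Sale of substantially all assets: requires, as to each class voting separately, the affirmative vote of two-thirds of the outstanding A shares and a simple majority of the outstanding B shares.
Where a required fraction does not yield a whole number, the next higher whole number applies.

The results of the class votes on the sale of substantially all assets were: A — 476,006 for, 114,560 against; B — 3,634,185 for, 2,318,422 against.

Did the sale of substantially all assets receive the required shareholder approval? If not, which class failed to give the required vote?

A: 2/3 of 714009 = 476006; 476,006 required, 476,006 in favor — approved.
B: a majority of 7266876 is 3633439; 3,633,439 required, 3,634,185 in favor — approved.

Approved — every class gave the required vote.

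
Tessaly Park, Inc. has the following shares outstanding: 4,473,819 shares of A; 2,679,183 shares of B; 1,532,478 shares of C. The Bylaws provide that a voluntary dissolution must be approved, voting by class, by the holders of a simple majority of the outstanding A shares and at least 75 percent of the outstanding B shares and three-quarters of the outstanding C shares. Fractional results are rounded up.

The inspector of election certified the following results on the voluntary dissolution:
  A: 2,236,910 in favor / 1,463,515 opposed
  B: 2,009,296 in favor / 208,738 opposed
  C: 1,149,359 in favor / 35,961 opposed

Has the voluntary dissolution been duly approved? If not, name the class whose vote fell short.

Not approved — the B shares did not give the required vote.

A: a majority of 4473819 is 2236910; 2,236,910 required, 2,236,910 in favor — approved.
B: 3/4 of 2679183 = 2009387.25, rounded up to 2009388; 2,009,388 required, 2,009,296 in favor — not approved.
C: 3/4 of 1532478 = 1149358.50, rounded up to 1149359; 1,149,359 required, 1,149,359 in favor — approved.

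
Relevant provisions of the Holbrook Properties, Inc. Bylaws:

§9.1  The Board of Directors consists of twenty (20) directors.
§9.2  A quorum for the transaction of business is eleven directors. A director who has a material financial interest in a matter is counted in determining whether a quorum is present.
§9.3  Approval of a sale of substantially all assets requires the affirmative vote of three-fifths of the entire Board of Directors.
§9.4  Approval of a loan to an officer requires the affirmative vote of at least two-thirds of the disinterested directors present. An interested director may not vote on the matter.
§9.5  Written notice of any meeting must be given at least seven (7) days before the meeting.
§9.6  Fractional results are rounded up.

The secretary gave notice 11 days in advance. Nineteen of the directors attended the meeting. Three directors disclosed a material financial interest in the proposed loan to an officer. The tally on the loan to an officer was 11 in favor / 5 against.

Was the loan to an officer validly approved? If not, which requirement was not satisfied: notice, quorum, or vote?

Valid — all requirements satisfied.

Notice: 11 days given; 7 required (11 ≥ 7). Satisfied.
Quorum: 19 present (interested directors count toward quorum); quorum is 11. Satisfied.
Vote: the loan to an officer requires two-thirds of the disinterested directors present (19 − 3 = 16). 2/3 of 16 = 10.67, rounded up to 11, so 11 affirmative votes are needed; 11 voted in favor. Satisfied.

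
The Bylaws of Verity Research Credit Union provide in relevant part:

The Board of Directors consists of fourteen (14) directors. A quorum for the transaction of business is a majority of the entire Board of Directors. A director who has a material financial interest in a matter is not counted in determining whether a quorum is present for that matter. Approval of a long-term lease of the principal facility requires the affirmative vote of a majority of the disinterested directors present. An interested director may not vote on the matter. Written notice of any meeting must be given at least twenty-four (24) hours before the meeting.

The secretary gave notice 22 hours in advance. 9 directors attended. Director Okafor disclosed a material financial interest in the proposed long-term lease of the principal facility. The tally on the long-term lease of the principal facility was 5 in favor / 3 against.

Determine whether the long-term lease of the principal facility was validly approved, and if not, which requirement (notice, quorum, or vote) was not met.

Invalid — notice requirement not satisfied.

Notice: 22 hours given; 24 required (22 < 24). Not satisfied.
Quorum: 9 present, but the 1 interested director does not count, leaving 8. Quorum is 8. Satisfied.
Vote: the long-term lease of the principal facility requires a majority of the disinterested directors present (9 − 1 = 8). A majority of 8 is 5, so 5 affirmative votes are needed; 5 voted in favor. Satisfied.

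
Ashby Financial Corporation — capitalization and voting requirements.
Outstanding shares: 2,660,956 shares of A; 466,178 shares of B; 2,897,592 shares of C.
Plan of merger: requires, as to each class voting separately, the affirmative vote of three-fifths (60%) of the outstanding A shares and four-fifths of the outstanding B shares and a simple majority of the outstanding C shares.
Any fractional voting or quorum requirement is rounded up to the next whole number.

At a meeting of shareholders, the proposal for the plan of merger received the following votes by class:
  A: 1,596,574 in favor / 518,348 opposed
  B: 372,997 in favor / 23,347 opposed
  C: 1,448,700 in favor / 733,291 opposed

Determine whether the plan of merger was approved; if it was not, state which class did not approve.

Not approved — the C shares did not give the required vote.

A: 3/5 of 2660956 = 1596573.60, rounded up to 1596574; 1,596,574 required, 1,596,574 in favor — approved.
B: 4/5 of 466178 = 372942.40, rounded up to 372943; 372,943 required, 372,997 in favor — approved.
C: a majority of 2897592 is 1448797; 1,448,797 required, 1,448,700 in favor — not approved.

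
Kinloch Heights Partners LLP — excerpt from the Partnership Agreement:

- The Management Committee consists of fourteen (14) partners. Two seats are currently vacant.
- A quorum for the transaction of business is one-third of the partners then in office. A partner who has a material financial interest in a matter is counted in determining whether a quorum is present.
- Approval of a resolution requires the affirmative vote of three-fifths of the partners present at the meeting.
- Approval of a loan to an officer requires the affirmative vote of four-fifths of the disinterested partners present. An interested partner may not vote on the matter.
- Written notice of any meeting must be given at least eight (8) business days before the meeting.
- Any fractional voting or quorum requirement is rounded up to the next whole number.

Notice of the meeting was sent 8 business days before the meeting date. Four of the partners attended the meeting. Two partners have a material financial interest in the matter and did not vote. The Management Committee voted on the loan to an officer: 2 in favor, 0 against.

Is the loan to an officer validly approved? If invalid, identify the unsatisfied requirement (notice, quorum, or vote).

Notice: 8 business days given; 8 required (8 ≥ 8). Satisfied.
Quorum: 4 present (interested partners count toward quorum); quorum is 4. Satisfied.
Vote: the loan to an officer requires four-fifths of the disinterested partners present (4 − 2 = 2). 4/5 of 2 = 1.60, rounded up to 2, so 2 affirmative votes are needed; 2 voted in favor. Satisfied.

Valid — all requirements satisfied.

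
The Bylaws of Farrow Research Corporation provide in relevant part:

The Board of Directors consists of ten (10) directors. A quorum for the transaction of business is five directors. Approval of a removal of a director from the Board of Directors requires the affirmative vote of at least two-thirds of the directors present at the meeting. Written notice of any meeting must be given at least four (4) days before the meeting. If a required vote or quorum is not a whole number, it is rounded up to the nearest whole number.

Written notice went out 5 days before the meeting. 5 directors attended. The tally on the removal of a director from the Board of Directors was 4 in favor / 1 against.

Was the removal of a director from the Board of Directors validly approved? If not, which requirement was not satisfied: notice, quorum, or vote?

Notice: 5 days given; 4 required (5 ≥ 4). Satisfied.
Quorum: 5 present; quorum is 5. Satisfied.
Vote: the removal of a director from the Board of Directors requires two-thirds of the directors present (5). 2/3 of 5 = 3.33, rounded up to 4, so 4 affirmative votes are needed; 4 voted in favor. Satisfied.

Valid — all requirements satisfied.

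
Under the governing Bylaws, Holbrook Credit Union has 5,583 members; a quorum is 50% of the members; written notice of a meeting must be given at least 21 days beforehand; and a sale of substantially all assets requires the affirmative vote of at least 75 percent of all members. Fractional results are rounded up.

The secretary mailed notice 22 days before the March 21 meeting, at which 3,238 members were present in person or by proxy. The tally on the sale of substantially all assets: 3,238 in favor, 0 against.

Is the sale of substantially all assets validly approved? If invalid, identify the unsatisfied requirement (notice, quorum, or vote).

Invalid — vote requirement not satisfied.

Notice: 22 days given; 21 required. Satisfied.
Quorum: 50% of 5,583 = 2,791.50, rounded up to 2,792; 3,238 present. Satisfied.
Vote: requires three-fourths of all members (5,583); 3/4 of 5583 = 4187.25, rounded up to 4188, so 4,188 needed; 3,238 in favor. Not satisfied.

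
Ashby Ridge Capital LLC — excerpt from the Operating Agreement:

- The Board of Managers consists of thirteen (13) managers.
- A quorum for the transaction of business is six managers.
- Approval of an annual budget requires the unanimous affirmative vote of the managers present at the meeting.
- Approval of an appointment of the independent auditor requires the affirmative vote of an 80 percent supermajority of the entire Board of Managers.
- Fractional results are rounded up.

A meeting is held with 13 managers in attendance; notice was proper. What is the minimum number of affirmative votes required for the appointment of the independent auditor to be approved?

The appointment of the independent auditor requires four-fifths of the entire Board of Managers (13).
4/5 of 13 = 10.40, rounded up to 11.

11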